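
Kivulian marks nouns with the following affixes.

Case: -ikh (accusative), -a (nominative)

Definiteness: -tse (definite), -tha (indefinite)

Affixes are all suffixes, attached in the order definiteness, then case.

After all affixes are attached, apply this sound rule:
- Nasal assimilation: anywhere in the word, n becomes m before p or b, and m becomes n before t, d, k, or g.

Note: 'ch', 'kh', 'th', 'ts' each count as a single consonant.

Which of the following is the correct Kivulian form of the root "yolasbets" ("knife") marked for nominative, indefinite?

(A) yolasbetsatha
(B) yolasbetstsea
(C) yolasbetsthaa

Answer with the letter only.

C

Attach definiteness indefinite -tha → yolasbetstha.
Attach case nominative -a → yolasbetsthaa.
Nasal assimilation: no change.
So the correct form is yolasbetsthaa, option (C).
(A) yolasbetsatha is wrong: it has the affixes in the wrong order.
(B) yolasbetstsea is wrong: it uses definite instead of indefinite for definiteness.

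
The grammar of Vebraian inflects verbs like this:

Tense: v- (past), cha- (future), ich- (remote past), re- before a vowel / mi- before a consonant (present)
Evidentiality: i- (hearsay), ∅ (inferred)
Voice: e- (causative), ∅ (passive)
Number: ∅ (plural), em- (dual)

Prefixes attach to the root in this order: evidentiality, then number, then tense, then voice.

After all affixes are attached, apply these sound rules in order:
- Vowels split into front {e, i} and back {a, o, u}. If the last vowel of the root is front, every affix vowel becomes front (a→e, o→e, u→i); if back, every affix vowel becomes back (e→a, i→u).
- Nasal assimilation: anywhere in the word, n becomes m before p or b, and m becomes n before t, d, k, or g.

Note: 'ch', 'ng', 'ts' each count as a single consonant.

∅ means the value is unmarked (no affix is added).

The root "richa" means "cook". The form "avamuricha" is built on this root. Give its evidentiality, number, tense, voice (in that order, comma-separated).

hearsay, dual, past, causative

Segment: e-v-em-i-richa.
evidentiality: i- → hearsay.
number: em- → dual.
tense: v- → past.
voice: e- → causative.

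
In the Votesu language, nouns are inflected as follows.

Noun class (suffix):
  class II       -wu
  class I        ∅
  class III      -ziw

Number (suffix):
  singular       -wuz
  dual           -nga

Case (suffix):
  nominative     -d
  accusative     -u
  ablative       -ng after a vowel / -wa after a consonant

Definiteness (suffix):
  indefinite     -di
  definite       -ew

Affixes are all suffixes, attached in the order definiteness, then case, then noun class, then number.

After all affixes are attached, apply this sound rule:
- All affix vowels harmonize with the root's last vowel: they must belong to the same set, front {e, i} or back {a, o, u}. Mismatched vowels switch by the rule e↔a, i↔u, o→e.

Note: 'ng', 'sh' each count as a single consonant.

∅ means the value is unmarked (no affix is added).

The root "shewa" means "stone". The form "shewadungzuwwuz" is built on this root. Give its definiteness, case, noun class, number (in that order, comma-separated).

indefinite, ablative, class III, singular

Segment: shewa-di-ng-ziw-wuz.
definiteness: -di → indefinite.
case: -ng/wa → ablative.
noun class: -ziw → class III.
number: -wuz → singular.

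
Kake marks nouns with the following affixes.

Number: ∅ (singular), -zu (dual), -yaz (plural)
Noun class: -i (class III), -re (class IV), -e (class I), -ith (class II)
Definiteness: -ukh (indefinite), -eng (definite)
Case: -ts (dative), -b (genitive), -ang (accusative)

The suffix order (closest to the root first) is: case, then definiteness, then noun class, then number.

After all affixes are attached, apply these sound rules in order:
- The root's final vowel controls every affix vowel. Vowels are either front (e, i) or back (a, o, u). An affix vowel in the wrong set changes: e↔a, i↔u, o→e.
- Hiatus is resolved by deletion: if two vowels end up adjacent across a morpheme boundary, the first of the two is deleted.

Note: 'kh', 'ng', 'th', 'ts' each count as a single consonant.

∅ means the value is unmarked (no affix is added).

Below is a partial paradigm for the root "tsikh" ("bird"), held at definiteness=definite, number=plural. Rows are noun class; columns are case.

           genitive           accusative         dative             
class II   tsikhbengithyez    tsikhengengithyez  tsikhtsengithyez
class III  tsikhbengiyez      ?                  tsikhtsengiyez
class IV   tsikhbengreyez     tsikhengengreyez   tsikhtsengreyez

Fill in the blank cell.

tsikhengengiyez

Attach case accusative -ang → tsikhang.
Attach definiteness definite -eng → tsikhangeng.
Attach noun class class III -i → tsikhangengi.
Attach number plural -yaz → tsikhangengiyaz.
Apply vowel harmony: tsikhangengiyaz → tsikhengengiyez.
Vowel deletion: no change.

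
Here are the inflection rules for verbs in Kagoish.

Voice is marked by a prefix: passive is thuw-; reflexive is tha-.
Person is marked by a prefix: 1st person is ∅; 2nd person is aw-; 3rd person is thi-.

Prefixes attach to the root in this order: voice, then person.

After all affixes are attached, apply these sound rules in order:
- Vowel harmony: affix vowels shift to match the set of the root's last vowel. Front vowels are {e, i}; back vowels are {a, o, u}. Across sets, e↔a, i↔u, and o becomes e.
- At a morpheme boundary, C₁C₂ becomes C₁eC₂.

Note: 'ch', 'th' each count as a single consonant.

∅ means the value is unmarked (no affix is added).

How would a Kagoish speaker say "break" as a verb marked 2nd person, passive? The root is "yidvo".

awethuweyidvo

Attach voice passive thuw- → thuwyidvo.
Attach person 2nd person aw- → awthuwyidvo.
Vowel harmony: no change.
Apply epenthesis: awthuwyidvo → awethuweyidvo.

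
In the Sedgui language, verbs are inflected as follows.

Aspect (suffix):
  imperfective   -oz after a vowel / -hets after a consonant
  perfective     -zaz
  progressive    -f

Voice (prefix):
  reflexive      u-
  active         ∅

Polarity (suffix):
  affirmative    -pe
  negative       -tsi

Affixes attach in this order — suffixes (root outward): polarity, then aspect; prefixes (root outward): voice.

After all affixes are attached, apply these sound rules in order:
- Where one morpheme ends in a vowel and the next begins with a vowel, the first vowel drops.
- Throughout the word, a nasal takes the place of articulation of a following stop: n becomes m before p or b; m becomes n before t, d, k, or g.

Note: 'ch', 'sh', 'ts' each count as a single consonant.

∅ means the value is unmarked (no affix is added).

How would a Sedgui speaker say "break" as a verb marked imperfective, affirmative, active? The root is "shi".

shipoz

voice = active: zero marking, form stays shi.
Attach polarity affirmative -pe → shipe.
Attach aspect imperfective -oz (after vowel 'e') → shipeoz.
Apply vowel deletion: shipeoz → shipoz.
Nasal assimilation: no change.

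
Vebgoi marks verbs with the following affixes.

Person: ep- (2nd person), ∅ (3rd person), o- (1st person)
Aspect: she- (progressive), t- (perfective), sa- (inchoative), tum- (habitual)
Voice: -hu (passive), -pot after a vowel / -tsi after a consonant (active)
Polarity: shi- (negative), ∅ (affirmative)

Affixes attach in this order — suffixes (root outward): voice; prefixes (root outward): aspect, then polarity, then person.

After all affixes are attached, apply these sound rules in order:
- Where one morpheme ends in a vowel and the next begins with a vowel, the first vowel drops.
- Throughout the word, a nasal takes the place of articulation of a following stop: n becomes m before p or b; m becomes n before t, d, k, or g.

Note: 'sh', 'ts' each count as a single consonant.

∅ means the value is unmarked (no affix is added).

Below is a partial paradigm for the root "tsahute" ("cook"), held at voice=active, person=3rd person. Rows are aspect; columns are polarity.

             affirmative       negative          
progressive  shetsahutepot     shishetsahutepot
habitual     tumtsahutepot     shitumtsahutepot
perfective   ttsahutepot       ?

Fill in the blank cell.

Attach aspect perfective t- → ttsahute.
Attach voice active -pot (after vowel 'e') → ttsahutepot.
Attach polarity negative shi- → shittsahutepot.
person = 3rd person: zero marking, form stays shittsahutepot.
Vowel deletion: no change.
Nasal assimilation: no change.

shittsahutepot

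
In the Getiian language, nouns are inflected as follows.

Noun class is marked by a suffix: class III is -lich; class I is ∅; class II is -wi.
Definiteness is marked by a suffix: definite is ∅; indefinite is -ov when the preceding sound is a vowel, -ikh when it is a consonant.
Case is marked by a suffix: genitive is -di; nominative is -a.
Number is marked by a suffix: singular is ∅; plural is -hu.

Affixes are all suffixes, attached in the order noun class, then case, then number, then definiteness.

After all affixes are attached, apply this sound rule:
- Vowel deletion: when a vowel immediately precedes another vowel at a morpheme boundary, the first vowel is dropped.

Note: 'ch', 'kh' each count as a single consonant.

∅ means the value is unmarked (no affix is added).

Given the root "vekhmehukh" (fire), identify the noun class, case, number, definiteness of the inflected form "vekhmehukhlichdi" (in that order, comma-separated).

Segment: vekhmehukh-lich-di.
noun class: -lich → class III.
case: -di → genitive.
number: ∅ → singular.
definiteness: ∅ → definite.

class III, genitive, singular, definite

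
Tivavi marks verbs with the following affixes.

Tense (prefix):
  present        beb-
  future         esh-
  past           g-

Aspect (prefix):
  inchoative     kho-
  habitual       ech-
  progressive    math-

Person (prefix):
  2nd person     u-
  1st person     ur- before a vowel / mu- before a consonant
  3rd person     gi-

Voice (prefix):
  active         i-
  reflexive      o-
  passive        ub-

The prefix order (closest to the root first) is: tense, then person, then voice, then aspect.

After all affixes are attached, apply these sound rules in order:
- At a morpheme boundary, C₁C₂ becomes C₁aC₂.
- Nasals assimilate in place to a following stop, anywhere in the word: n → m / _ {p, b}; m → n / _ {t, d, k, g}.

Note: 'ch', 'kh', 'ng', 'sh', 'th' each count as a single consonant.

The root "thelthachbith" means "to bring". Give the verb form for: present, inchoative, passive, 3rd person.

Attach tense present beb- → bebthelthachbith.
Attach person 3rd person gi- → gibebthelthachbith.
Attach voice passive ub- → ubgibebthelthachbith.
Attach aspect inchoative kho- → khoubgibebthelthachbith.
Apply epenthesis: khoubgibebthelthachbith → khoubagibebathelthachbith.
Nasal assimilation: no change.

khoubagibebathelthachbith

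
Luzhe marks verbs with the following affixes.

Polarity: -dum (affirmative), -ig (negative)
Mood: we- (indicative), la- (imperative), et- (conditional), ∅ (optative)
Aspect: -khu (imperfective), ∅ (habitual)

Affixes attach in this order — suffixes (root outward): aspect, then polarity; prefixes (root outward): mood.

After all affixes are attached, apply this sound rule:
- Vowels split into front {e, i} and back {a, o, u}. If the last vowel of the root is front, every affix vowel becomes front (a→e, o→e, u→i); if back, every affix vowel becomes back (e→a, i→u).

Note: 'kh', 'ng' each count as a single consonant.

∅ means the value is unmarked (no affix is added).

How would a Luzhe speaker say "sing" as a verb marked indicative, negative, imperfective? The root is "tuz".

Attach aspect imperfective -khu → tuzkhu.
Attach mood indicative we- → wetuzkhu.
Attach polarity negative -ig → wetuzkhuig.
Apply vowel harmony: wetuzkhuig → watuzkhuug.

watuzkhuug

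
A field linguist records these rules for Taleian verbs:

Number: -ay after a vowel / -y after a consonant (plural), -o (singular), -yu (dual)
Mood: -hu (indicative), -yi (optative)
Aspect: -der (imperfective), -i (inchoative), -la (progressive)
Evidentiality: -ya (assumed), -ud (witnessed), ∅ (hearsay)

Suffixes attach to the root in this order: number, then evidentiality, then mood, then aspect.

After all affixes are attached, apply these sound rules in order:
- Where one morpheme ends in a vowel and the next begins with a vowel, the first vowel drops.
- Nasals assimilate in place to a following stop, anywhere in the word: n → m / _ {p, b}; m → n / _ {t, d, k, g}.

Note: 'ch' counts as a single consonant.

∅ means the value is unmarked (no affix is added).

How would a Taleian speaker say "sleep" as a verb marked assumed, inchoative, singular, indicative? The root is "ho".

hoyahi

Attach number singular -o → hoo.
Attach evidentiality assumed -ya → hooya.
Attach mood indicative -hu → hooyahu.
Attach aspect inchoative -i → hooyahui.
Apply vowel deletion: hooyahui → hoyahi.
Nasal assimilation: no change.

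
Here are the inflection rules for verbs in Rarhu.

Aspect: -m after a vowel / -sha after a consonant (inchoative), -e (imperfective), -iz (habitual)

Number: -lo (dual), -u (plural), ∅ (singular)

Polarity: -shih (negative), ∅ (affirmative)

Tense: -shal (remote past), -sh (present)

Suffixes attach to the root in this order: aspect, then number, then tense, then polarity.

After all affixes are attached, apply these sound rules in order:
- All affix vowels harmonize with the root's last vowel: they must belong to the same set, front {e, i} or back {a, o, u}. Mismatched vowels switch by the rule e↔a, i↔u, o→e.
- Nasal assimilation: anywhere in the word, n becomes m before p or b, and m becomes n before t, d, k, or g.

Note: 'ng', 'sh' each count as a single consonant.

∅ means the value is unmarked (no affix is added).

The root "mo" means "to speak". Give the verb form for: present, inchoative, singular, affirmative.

momsh

Attach aspect inchoative -m (after vowel 'o') → mom.
number = singular: zero marking, form stays mom.
Attach tense present -sh → momsh.
polarity = affirmative: zero marking, form stays momsh.
Vowel harmony: no change.
Nasal assimilation: no change.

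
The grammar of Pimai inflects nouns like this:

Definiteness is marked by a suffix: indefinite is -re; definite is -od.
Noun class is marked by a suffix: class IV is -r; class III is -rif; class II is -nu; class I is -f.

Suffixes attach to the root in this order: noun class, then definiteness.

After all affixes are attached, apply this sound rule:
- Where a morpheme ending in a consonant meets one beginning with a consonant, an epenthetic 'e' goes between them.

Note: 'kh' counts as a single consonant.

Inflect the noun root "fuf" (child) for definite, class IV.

Attach noun class class IV -r → fufr.
Attach definiteness definite -od → fufrod.
Apply epenthesis: fufrod → fuferod.

fuferod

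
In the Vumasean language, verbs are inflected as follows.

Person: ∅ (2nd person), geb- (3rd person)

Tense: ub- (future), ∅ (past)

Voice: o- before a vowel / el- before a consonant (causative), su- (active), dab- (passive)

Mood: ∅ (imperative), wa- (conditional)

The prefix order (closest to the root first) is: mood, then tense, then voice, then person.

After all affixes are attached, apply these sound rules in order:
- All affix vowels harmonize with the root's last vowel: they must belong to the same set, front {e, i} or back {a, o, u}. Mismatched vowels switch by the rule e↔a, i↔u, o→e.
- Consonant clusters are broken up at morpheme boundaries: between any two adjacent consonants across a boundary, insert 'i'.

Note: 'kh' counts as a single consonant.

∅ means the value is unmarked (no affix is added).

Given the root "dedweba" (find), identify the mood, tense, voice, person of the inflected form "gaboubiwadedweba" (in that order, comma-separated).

conditional, future, causative, 3rd person

Segment: geb-o-ub-wa-dedweba.
mood: wa- → conditional.
tense: ub- → future.
voice: o/el- → causative.
person: geb- → 3rd person.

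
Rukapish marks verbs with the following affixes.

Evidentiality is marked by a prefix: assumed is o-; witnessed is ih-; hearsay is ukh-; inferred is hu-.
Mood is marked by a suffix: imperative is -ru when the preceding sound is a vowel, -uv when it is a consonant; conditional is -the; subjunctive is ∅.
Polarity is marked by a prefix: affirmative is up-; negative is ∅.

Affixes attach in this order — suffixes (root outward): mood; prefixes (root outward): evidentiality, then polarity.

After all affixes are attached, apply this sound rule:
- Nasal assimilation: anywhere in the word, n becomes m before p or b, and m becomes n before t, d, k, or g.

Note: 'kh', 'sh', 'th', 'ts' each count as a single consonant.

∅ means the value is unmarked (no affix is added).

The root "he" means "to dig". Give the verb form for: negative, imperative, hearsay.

ukhheru

Attach mood imperative -ru (after vowel 'e') → heru.
Attach evidentiality hearsay ukh- → ukhheru.
polarity = negative: zero marking, form stays ukhheru.
Nasal assimilation: no change.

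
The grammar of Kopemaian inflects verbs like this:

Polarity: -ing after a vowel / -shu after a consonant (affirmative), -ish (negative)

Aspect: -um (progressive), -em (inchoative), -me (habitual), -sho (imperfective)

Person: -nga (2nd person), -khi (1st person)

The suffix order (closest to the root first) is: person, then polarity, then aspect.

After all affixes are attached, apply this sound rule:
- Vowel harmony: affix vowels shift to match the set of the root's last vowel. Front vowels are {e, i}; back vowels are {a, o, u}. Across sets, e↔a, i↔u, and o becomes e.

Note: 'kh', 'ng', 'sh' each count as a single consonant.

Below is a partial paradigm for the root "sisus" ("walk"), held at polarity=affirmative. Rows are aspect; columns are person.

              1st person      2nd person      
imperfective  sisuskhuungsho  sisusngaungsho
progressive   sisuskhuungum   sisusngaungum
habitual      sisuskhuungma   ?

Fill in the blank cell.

sisusngaungma

Attach person 2nd person -nga → sisusnga.
Attach polarity affirmative -ing (after vowel 'a') → sisusngaing.
Attach aspect habitual -me → sisusngaingme.
Apply vowel harmony: sisusngaingme → sisusngaungma.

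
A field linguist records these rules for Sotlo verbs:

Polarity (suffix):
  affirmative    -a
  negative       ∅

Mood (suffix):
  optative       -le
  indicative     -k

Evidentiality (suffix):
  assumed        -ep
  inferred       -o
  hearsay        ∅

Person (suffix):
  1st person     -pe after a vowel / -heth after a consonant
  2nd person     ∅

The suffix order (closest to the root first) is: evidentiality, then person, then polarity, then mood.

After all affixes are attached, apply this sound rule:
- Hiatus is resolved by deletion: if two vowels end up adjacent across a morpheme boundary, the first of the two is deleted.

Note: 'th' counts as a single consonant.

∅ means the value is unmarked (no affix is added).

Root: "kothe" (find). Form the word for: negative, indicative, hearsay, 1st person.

kothepek

evidentiality = hearsay: zero marking, form stays kothe.
Attach person 1st person -pe (after vowel 'e') → kothepe.
polarity = negative: zero marking, form stays kothepe.
Attach mood indicative -k → kothepek.
Vowel deletion: no change.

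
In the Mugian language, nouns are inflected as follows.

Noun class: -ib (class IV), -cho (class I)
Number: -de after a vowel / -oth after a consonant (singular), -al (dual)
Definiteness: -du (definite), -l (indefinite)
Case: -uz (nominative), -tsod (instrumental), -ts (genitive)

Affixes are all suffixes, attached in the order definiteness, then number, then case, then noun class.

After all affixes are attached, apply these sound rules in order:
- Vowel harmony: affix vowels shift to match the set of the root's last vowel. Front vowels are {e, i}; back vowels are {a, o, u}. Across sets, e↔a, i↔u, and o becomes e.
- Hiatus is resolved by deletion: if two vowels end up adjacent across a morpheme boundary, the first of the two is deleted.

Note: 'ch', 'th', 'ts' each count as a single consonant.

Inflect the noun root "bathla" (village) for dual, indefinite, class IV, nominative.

Attach definiteness indefinite -l → bathlal.
Attach number dual -al → bathlalal.
Attach case nominative -uz → bathlalaluz.
Attach noun class class IV -ib → bathlalaluzib.
Apply vowel harmony: bathlalaluzib → bathlalaluzub.
Vowel deletion: no change.

bathlalaluzub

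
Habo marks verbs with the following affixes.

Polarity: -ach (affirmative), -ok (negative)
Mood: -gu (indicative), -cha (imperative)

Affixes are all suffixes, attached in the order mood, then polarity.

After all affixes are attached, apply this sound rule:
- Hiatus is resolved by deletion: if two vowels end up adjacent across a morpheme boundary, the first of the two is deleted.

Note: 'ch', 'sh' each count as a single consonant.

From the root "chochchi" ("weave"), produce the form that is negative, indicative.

chochchigok

Attach mood indicative -gu → chochchigu.
Attach polarity negative -ok → chochchiguok.
Apply vowel deletion: chochchiguok → chochchigok.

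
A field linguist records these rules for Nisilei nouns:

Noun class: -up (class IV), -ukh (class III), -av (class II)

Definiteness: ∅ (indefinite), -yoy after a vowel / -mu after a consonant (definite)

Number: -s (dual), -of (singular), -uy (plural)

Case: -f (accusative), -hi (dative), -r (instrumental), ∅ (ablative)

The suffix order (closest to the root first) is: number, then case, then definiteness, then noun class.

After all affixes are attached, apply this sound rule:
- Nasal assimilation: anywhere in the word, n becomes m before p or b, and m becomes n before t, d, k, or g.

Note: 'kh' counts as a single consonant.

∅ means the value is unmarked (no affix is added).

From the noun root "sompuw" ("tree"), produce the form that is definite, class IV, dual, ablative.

Attach number dual -s → sompuws.
case = ablative: zero marking, form stays sompuws.
Attach definiteness definite -mu (after consonant 's') → sompuwsmu.
Attach noun class class IV -up → sompuwsmuup.
Nasal assimilation: no change.

sompuwsmuup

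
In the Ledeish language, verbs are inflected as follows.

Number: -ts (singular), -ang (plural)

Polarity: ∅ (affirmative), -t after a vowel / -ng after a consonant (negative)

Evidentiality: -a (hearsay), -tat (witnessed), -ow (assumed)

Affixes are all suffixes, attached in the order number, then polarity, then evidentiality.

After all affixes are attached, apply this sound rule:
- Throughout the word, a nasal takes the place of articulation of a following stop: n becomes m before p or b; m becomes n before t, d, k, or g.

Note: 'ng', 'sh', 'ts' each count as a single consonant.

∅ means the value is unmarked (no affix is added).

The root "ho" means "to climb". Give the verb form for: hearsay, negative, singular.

Attach number singular -ts → hots.
Attach polarity negative -ng (after consonant 'ts') → hotsng.
Attach evidentiality hearsay -a → hotsnga.
Nasal assimilation: no change.

hotsnga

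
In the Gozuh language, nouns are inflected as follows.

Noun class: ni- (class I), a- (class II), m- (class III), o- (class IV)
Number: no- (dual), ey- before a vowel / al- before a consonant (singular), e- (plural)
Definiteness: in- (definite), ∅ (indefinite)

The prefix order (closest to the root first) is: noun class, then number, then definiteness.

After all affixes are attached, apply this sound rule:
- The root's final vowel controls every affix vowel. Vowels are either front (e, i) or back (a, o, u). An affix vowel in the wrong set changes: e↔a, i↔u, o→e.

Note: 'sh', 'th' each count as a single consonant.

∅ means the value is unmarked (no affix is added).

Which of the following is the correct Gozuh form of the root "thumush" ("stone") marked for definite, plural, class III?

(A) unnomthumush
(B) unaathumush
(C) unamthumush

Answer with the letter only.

C

Attach noun class class III m- → mthumush.
Attach number plural e- → emthumush.
Attach definiteness definite in- → inemthumush.
Apply vowel harmony: inemthumush → unamthumush.
So the correct form is unamthumush, option (C).
(A) unnomthumush is wrong: it uses dual instead of plural for number.
(B) unaathumush is wrong: it uses class II instead of class III for noun class.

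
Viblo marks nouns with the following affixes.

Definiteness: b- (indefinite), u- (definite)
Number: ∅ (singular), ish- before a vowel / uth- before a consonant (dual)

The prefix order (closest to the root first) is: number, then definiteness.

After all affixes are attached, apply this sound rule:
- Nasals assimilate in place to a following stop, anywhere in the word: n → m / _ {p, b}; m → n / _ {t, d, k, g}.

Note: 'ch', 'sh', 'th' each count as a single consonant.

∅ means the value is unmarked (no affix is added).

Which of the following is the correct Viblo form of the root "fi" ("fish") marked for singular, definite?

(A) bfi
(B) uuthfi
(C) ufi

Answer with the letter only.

number = singular: zero marking, form stays fi.
Attach definiteness definite u- → ufi.
Nasal assimilation: no change.
So the correct form is ufi, option (C).
(A) bfi is wrong: it uses indefinite instead of definite for definiteness.
(B) uuthfi is wrong: it uses dual instead of singular for number.

C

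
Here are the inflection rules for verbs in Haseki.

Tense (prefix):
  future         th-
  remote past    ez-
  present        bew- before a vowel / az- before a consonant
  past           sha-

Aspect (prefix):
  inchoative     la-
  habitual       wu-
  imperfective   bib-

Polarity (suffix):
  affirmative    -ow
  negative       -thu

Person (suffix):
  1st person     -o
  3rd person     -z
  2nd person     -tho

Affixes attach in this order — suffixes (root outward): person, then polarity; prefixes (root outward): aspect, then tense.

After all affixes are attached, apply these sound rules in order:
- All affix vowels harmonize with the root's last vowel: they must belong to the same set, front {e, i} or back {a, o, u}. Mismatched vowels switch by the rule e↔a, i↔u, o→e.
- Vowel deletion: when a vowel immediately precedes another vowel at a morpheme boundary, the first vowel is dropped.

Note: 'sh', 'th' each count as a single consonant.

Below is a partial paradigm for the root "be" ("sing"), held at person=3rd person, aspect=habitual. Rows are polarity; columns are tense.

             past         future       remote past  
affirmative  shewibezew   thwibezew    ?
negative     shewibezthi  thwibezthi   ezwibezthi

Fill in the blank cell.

Attach person 3rd person -z → bez.
Attach aspect habitual wu- → wubez.
Attach polarity affirmative -ow → wubezow.
Attach tense remote past ez- → ezwubezow.
Apply vowel harmony: ezwubezow → ezwibezew.
Vowel deletion: no change.

ezwibezew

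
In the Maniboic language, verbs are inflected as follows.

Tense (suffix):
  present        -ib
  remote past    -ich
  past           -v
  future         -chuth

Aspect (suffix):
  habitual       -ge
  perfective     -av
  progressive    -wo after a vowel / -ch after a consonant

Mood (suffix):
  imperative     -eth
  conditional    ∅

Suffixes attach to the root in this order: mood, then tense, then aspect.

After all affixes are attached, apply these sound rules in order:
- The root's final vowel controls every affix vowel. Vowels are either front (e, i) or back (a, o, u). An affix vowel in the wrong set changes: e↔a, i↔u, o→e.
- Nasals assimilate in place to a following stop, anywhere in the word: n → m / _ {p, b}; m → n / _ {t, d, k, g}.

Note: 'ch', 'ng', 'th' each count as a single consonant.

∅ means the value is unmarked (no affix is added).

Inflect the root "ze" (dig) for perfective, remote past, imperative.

zeethichev

Attach mood imperative -eth → zeeth.
Attach tense remote past -ich → zeethich.
Attach aspect perfective -av → zeethichav.
Apply vowel harmony: zeethichav → zeethichev.
Nasal assimilation: no change.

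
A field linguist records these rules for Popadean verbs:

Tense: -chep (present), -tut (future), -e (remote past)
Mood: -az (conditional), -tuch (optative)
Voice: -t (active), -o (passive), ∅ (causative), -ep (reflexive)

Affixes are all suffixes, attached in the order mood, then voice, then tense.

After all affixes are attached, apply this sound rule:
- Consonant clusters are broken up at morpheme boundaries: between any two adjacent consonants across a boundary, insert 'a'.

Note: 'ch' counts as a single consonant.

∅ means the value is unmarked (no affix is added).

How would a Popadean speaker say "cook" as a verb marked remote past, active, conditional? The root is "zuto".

zutoazate

Attach mood conditional -az → zutoaz.
Attach voice active -t → zutoazt.
Attach tense remote past -e → zutoazte.
Apply epenthesis: zutoazte → zutoazate.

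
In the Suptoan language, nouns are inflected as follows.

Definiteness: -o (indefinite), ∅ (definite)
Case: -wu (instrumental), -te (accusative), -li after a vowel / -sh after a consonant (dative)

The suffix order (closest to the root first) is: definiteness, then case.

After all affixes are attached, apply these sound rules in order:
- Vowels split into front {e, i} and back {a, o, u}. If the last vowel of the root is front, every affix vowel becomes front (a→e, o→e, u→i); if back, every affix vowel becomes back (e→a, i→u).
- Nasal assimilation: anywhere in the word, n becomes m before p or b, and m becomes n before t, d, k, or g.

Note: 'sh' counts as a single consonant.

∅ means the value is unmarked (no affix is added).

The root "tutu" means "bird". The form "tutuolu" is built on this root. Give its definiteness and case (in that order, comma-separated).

indefinite, dative

Segment: tutu-o-li.
definiteness: -o → indefinite.
case: -li/sh → dative.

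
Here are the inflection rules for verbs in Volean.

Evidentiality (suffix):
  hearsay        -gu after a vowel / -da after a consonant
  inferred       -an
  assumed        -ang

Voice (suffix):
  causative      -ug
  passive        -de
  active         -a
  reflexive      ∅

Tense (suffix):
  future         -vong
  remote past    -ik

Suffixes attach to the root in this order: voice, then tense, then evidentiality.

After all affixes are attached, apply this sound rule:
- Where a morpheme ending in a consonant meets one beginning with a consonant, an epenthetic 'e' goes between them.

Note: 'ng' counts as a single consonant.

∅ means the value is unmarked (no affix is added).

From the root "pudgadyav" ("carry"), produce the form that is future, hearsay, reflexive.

pudgadyavevongeda

voice = reflexive: zero marking, form stays pudgadyav.
Attach tense future -vong → pudgadyavvong.
Attach evidentiality hearsay -da (after consonant 'ng') → pudgadyavvongda.
Apply epenthesis: pudgadyavvongda → pudgadyavevongeda.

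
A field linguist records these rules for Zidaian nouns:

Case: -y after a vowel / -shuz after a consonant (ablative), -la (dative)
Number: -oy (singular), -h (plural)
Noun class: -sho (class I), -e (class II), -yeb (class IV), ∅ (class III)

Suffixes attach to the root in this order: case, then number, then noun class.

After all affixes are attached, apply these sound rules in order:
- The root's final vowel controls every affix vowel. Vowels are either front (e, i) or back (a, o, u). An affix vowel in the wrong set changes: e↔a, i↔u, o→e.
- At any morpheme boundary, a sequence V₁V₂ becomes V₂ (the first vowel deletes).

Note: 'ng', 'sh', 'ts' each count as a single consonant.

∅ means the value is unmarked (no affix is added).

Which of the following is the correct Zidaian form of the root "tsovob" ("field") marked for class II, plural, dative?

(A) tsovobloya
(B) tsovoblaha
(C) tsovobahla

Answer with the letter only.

B

Attach case dative -la → tsovobla.
Attach number plural -h → tsovoblah.
Attach noun class class II -e → tsovoblahe.
Apply vowel harmony: tsovoblahe → tsovoblaha.
Vowel deletion: no change.
So the correct form is tsovoblaha, option (B).
(A) tsovobloya is wrong: it uses singular instead of plural for number.
(C) tsovobahla is wrong: it has the affixes in the wrong order.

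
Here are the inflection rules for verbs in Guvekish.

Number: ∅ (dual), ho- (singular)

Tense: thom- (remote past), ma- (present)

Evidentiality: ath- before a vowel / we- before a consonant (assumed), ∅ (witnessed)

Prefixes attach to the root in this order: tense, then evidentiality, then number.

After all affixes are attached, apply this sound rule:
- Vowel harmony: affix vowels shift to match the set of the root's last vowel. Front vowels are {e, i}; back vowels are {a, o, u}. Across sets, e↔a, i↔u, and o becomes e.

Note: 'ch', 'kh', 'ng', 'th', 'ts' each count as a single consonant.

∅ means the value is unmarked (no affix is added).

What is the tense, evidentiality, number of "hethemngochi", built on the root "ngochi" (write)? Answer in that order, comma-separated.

Segment: ho-thom-ngochi.
tense: thom- → remote past.
evidentiality: ∅ → witnessed.
number: ho- → singular.

remote past, witnessed, singular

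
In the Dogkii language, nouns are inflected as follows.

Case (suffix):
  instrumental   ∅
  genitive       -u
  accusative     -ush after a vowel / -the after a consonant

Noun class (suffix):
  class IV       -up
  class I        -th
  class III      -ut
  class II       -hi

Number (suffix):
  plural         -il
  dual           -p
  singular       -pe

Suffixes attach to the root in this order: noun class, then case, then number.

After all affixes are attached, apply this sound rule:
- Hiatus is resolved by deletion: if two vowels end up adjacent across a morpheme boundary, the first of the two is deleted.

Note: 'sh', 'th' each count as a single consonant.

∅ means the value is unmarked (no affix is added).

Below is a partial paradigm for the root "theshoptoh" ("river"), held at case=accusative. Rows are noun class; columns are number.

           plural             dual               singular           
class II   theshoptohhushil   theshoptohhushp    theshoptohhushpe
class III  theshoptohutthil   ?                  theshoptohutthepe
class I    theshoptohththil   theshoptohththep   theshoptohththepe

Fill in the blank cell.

Attach noun class class III -ut → theshoptohut.
Attach case accusative -the (after consonant 't') → theshoptohutthe.
Attach number dual -p → theshoptohutthep.
Vowel deletion: no change.

theshoptohutthep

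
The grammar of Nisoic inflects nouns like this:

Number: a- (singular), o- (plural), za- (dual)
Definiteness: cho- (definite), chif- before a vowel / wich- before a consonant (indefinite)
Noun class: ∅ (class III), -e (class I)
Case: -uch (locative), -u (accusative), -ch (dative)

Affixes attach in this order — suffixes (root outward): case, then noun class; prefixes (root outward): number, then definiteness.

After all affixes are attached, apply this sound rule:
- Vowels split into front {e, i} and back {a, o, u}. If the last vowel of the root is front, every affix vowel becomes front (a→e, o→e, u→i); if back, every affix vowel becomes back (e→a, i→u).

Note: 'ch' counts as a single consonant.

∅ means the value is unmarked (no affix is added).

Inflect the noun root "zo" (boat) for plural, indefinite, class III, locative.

chufozouch

Attach number plural o- → ozo.
Attach case locative -uch → ozouch.
noun class = class III: zero marking, form stays ozouch.
Attach definiteness indefinite chif- (before vowel 'o') → chifozouch.
Apply vowel harmony: chifozouch → chufozouch.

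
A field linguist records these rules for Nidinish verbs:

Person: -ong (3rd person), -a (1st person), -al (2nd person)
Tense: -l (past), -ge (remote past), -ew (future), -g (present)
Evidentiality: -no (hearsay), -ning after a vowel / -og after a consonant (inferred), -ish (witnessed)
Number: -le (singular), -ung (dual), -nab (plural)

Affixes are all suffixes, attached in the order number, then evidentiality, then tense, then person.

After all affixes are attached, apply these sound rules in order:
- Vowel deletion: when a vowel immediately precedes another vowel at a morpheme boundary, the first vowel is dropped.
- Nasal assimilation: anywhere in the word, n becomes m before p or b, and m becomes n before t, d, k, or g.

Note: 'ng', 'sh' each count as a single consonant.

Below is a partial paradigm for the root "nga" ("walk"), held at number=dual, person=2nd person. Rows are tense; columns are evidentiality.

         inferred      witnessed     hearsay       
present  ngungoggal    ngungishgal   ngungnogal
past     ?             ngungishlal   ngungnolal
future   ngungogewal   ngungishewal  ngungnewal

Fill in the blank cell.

ngungoglal

Attach number dual -ung → ngaung.
Attach evidentiality inferred -og (after consonant 'ng') → ngaungog.
Attach tense past -l → ngaungogl.
Attach person 2nd person -al → ngaungoglal.
Apply vowel deletion: ngaungoglal → ngungoglal.
Nasal assimilation: no change.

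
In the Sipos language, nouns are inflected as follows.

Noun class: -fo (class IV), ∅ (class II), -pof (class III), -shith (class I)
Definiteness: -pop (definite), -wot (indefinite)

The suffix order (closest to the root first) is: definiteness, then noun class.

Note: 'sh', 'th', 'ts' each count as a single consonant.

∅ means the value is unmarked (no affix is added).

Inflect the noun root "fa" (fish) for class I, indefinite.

Attach definiteness indefinite -wot → fawot.
Attach noun class class I -shith → fawotshith.

fawotshith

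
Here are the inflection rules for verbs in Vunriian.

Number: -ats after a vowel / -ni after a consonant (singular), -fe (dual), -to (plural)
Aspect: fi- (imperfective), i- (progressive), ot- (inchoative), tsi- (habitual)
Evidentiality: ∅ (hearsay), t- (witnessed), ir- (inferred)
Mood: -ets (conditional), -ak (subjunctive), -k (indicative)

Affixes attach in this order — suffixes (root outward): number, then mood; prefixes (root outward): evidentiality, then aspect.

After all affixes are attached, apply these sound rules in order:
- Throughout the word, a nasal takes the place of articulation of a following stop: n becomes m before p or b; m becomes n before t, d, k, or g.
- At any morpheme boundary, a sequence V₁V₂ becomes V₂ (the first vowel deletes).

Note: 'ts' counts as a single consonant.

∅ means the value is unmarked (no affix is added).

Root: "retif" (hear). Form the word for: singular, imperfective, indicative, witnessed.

fitretifnik

Attach evidentiality witnessed t- → tretif.
Attach aspect imperfective fi- → fitretif.
Attach number singular -ni (after consonant 'f') → fitretifni.
Attach mood indicative -k → fitretifnik.
Nasal assimilation: no change.
Vowel deletion: no change.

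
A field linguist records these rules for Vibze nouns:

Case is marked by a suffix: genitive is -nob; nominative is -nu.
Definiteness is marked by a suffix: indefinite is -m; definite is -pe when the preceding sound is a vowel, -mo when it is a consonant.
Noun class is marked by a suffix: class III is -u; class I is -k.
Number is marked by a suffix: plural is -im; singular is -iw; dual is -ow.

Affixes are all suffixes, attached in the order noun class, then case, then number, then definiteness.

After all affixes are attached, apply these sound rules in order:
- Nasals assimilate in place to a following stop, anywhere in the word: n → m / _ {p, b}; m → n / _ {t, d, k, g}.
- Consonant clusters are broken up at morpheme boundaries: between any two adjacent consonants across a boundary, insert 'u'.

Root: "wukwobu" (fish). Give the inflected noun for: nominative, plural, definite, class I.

Attach noun class class I -k → wukwobuk.
Attach case nominative -nu → wukwobuknu.
Attach number plural -im → wukwobuknuim.
Attach definiteness definite -mo (after consonant 'm') → wukwobuknuimmo.
Nasal assimilation: no change.
Apply epenthesis: wukwobuknuimmo → wukwobukunuimumo.

wukwobukunuimumo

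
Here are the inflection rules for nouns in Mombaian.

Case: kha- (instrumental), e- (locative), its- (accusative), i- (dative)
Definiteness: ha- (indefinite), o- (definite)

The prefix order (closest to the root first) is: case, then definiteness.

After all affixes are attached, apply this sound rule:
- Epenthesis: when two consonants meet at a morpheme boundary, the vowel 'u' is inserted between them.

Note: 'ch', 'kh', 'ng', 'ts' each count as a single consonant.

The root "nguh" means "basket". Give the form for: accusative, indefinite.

haitsunguh

Attach case accusative its- → itsnguh.
Attach definiteness indefinite ha- → haitsnguh.
Apply epenthesis: haitsnguh → haitsunguh.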